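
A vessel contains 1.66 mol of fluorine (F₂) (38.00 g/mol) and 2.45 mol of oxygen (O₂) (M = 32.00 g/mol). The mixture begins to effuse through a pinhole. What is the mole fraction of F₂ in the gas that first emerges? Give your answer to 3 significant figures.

0.383

Each component's effusion rate ∝ (its partial pressure)·(1/√M) ∝ n_i/√M_i.
Mole fraction of F₂ in the effusate = (n_F₂/√M_F₂) / (n_F₂/√M_F₂ + n_O₂/√M_O₂)
= (1.66/√38.00) / (1.66/√38.00 + 2.45/√32.00) = 0.2693/(0.2693 + 0.4331) = 0.383.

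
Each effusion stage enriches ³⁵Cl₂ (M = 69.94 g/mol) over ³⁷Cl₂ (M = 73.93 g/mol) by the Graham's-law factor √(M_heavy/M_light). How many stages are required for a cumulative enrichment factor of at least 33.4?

With α = √(73.93/69.94) per stage, ln α = ½ ln(1.05705) = 0.02774.
Need α^N ≥ 33.4 ⇒ N ≥ ln(33.4) / ln α = 3.509 / 0.02774 = 126.48.
So at least 127 stages are needed.

127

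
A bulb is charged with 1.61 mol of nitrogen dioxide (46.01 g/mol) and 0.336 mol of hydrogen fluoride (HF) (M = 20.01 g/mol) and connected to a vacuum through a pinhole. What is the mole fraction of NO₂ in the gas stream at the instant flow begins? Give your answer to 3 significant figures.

Rate_i ∝ x_i/√M_i (Graham's law weighted by mole fraction), so the effusate composition follows n_i/√M_i.
So x_NO₂ in the escaping gas = (n_NO₂/√M_NO₂) / Σ(n_i/√M_i)
= (1.61/√46.01) / (1.61/√46.01 + 0.336/√20.01) = 0.2374/(0.2374 + 0.07511) = 0.760.

0.760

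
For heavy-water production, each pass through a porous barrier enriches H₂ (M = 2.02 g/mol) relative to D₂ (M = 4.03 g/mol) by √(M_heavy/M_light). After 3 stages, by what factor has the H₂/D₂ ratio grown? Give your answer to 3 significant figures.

2.82

After 3 stages the ratio has grown by (√(4.03/2.02))^3 = (4.03/2.02)^(3/2).
= 1.99505^(3/2) = 2.82.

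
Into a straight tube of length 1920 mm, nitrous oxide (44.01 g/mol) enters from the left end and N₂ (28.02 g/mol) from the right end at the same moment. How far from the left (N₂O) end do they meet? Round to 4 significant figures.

Graham's law gives d_N₂O/d_N₂ = rate_N₂O/rate_N₂ = √(M_N₂/M_N₂O) = √(28.02/44.01) = 0.7979.
With d_N₂O + d_N₂ = 1920 mm, d_N₂ = 1920/(1 + 0.7979) = 1068 mm.
d_N₂O = 1920 − 1068 = 852.1 mm.

852.1 mm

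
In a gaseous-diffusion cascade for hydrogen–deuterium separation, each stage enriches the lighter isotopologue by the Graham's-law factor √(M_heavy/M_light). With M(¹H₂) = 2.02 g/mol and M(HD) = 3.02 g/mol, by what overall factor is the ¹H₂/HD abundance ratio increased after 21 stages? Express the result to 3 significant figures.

68.2

The single-stage factor is √(M_heavy/M_light), so 21 stages give [√(3.02/2.02)]^21 = (3.02/2.02)^(21/2).
= 1.49505^(21/2) = 68.2.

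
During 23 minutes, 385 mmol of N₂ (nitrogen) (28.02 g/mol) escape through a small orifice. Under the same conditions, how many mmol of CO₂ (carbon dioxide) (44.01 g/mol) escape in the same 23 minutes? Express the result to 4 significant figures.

Graham's law gives rate_CO₂/rate_N₂ = √(M_N₂/M_CO₂) = √(28.02/44.01) = √0.6367 = 0.7979.
So the amount for CO₂ is 385 × 0.7979 = 307.2 mmol.

307.2 mmol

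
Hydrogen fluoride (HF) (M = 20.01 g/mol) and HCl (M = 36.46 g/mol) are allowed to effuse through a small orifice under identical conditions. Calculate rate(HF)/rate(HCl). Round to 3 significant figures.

1.35

Using Graham's law: rate_HF/rate_HCl = √(M_HCl/M_HF) = √(36.46/20.01) = √1.822 = 1.35.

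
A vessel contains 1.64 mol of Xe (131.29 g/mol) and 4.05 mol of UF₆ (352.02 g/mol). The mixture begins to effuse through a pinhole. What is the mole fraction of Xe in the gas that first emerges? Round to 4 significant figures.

Each component's effusion rate ∝ (its partial pressure)·(1/√M) ∝ n_i/√M_i.
x_Xe(eff) = (n_Xe/√M_Xe) / (n_Xe/√M_Xe + n_UF₆/√M_UF₆)
= (1.64/√131.29) / (1.64/√131.29 + 4.05/√352.02) = 0.1431/(0.1431 + 0.2159) = 0.3987.

0.3987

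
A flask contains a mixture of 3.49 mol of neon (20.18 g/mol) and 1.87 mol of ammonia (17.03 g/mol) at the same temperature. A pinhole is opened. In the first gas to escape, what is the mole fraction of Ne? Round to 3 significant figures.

0.632

Rate_i ∝ x_i/√M_i (Graham's law weighted by mole fraction), so the effusate composition follows n_i/√M_i.
Mole fraction of Ne in the effusate = (n_Ne/√M_Ne) / (n_Ne/√M_Ne + n_NH₃/√M_NH₃)
= (3.49/√20.18) / (3.49/√20.18 + 1.87/√17.03) = 0.7769/(0.7769 + 0.4531) = 0.632.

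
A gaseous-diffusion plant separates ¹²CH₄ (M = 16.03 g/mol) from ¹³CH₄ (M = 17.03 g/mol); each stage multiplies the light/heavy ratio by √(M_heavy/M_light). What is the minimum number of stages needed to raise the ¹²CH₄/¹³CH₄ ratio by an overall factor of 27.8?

Per stage α = (17.03/16.03)^(1/2) = 1.06238^0.5, giving ln α = 0.03026.
Need α^N ≥ 27.8 ⇒ N ≥ ln(27.8) / ln α = 3.325 / 0.03026 = 109.89.
So at least 110 stages are needed.

110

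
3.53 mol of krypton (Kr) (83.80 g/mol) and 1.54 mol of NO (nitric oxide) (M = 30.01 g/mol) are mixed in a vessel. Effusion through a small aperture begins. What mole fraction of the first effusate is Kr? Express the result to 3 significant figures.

Rate_i ∝ x_i/√M_i (Graham's law weighted by mole fraction), so the effusate composition follows n_i/√M_i.
Mole fraction of Kr in the effusate = (n_Kr/√M_Kr) / (n_Kr/√M_Kr + n_NO/√M_NO)
= (3.53/√83.80) / (3.53/√83.80 + 1.54/√30.01) = 0.3856/(0.3856 + 0.2811) = 0.578.

0.578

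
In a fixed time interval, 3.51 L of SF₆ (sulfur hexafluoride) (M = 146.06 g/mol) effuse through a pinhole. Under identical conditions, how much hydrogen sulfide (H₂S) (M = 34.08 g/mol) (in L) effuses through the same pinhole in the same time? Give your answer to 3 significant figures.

Graham's law gives rate_H₂S/rate_SF₆ = √(M_SF₆/M_H₂S) = √(146.06/34.08) = √4.286 = 2.070.
So the volume for H₂S is 3.51 × 2.070 = 7.27 L.

7.27 L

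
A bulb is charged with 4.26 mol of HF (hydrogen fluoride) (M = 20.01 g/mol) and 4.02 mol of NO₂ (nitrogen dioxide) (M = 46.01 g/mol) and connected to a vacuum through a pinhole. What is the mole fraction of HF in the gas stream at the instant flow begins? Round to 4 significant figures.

0.6164

Rate_i ∝ x_i/√M_i (Graham's law weighted by mole fraction), so the effusate composition follows n_i/√M_i.
So x_HF in the escaping gas = (n_HF/√M_HF) / Σ(n_i/√M_i)
= (4.26/√20.01) / (4.26/√20.01 + 4.02/√46.01) = 0.9523/(0.9523 + 0.5927) = 0.6164.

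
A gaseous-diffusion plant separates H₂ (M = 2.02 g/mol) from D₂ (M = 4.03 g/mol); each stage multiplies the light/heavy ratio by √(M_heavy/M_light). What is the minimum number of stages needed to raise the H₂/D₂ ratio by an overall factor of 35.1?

11

With α = √(4.03/2.02) per stage, ln α = ½ ln(1.99505) = 0.3453.
Need α^N ≥ 35.1 ⇒ N ≥ ln(35.1) / ln α = 3.558 / 0.3453 = 10.30.
So at least 11 stages are needed.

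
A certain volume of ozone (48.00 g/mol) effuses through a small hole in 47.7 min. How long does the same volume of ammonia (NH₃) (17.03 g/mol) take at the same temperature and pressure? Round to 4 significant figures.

From Graham's law, t_NH₃/t_O₃ = √(M_NH₃/M_O₃) = √(17.03/48.00) = √0.3548 = 0.5956.
So the time for NH₃ is 47.7 × 0.5956 = 28.41 min.

28.41 min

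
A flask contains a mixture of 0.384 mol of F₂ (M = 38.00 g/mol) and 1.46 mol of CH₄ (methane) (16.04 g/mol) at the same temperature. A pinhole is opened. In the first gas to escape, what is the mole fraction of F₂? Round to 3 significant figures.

0.146

Effusion rate of each component ∝ n_i/√M_i (partial pressure × 1/√M).
Mole fraction of F₂ in the effusate = (n_F₂/√M_F₂) / (n_F₂/√M_F₂ + n_CH₄/√M_CH₄)
= (0.384/√38.00) / (0.384/√38.00 + 1.46/√16.04) = 0.06229/(0.06229 + 0.3645) = 0.146.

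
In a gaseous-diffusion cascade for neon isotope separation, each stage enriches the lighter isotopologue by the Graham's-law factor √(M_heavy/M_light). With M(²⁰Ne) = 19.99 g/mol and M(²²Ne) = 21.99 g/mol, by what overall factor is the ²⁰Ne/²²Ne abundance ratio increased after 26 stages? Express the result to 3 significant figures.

3.45

The single-stage factor is √(M_heavy/M_light), so 26 stages give [√(21.99/19.99)]^26 = (21.99/19.99)^(26/2).
= 1.10005^13 = 3.45.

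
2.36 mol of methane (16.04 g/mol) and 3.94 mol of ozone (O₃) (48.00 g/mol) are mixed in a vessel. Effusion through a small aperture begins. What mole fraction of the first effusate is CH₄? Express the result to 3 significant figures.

0.509

The effusion rate of species i is ∝ p_i/√M_i ∝ n_i/√M_i.
So x_CH₄ in the escaping gas = (n_CH₄/√M_CH₄) / Σ(n_i/√M_i)
= (2.36/√16.04) / (2.36/√16.04 + 3.94/√48.00) = 0.5893/(0.5893 + 0.5687) = 0.509.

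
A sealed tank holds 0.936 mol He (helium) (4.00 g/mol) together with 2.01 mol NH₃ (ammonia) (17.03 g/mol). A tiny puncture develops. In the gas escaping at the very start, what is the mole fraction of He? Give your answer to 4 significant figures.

Effusion rate of each component ∝ n_i/√M_i (partial pressure × 1/√M).
x_He(eff) = (n_He/√M_He) / (n_He/√M_He + n_NH₃/√M_NH₃)
= (0.936/√4.00) / (0.936/√4.00 + 2.01/√17.03) = 0.4680/(0.4680 + 0.4871) = 0.4900.

0.4900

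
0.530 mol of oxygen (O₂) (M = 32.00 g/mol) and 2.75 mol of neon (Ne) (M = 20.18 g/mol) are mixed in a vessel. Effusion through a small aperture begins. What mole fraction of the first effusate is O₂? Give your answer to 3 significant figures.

The effusion rate of species i is ∝ p_i/√M_i ∝ n_i/√M_i.
Mole fraction of O₂ in the effusate = (n_O₂/√M_O₂) / (n_O₂/√M_O₂ + n_Ne/√M_Ne)
= (0.530/√32.00) / (0.530/√32.00 + 2.75/√20.18) = 0.09369/(0.09369 + 0.6122) = 0.133.

0.133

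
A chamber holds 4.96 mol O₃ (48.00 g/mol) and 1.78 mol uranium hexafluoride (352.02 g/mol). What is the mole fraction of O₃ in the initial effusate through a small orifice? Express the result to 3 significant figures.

Rate_i ∝ x_i/√M_i (Graham's law weighted by mole fraction), so the effusate composition follows n_i/√M_i.
So x_O₃ in the escaping gas = (n_O₃/√M_O₃) / Σ(n_i/√M_i)
= (4.96/√48.00) / (4.96/√48.00 + 1.78/√352.02) = 0.7159/(0.7159 + 0.09487) = 0.883.

0.883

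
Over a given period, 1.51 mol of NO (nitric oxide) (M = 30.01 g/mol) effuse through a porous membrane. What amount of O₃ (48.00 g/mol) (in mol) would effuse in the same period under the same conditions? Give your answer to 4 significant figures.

1.194 mol

By Graham's law, rate_O₃/rate_NO = √(M_NO/M_O₃) = √(30.01/48.00) = √0.6252 = 0.7907.
So the amount for O₃ is 1.51 × 0.7907 = 1.194 mol.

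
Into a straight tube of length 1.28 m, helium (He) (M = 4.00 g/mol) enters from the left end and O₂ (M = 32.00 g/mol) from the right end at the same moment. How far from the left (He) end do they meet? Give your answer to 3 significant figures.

In equal time, each gas travels a distance ∝ its rate ∝ 1/√M, so d_He/d_O₂ = √(M_O₂/M_He) = √(32.00/4.00) = 2.828.
With d_He + d_O₂ = 1.28 m, d_O₂ = 1.28/(1 + 2.828) = 0.3343 m.
d_He = 1.28 − 0.3343 = 0.946 m.

0.946 m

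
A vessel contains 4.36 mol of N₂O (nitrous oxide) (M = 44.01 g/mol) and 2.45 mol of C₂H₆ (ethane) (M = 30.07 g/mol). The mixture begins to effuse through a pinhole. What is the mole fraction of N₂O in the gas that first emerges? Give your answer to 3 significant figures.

0.595

Effusion rate of each component ∝ n_i/√M_i (partial pressure × 1/√M).
x_N₂O(eff) = (n_N₂O/√M_N₂O) / (n_N₂O/√M_N₂O + n_C₂H₆/√M_C₂H₆)
= (4.36/√44.01) / (4.36/√44.01 + 2.45/√30.07) = 0.6572/(0.6572 + 0.4468) = 0.595.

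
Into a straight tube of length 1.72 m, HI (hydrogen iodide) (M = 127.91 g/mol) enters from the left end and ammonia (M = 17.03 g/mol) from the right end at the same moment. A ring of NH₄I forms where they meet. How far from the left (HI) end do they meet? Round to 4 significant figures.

0.4598 m

In equal time, each gas travels a distance ∝ its rate ∝ 1/√M, so d_HI/d_NH₃ = √(M_NH₃/M_HI) = √(17.03/127.91) = 0.3649.
With d_HI + d_NH₃ = 1.72 m, d_NH₃ = 1.72/(1 + 0.3649) = 1.260 m.
d_HI = 1.72 − 1.260 = 0.4598 m.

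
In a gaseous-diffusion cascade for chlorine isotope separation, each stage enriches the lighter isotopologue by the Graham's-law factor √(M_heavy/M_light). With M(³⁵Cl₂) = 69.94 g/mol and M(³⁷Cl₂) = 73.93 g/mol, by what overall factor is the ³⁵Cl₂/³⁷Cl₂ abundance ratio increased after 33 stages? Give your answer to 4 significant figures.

2.498

The single-stage factor is √(M_heavy/M_light), so 33 stages give [√(73.93/69.94)]^33 = (73.93/69.94)^(33/2).
= 1.05705^(33/2) = 2.498.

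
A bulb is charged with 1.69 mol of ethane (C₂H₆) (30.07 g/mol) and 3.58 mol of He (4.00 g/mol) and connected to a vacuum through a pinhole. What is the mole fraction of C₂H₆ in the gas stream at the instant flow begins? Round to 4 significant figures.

0.1469

Each component's effusion rate ∝ (its partial pressure)·(1/√M) ∝ n_i/√M_i.
So x_C₂H₆ in the escaping gas = (n_C₂H₆/√M_C₂H₆) / Σ(n_i/√M_i)
= (1.69/√30.07) / (1.69/√30.07 + 3.58/√4.00) = 0.3082/(0.3082 + 1.790) = 0.1469.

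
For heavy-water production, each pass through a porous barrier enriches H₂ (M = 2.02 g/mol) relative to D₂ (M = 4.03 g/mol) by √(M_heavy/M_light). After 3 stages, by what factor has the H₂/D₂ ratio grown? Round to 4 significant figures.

Each stage multiplies the ratio by α = √(4.03/2.02), so after 3 stages the overall factor is α^3 = (4.03/2.02)^(3/2).
= 1.99505^(3/2) = 2.818.

2.818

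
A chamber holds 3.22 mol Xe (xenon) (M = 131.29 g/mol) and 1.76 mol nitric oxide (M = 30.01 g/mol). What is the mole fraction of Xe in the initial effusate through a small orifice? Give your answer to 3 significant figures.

0.467

Each component's effusion rate ∝ (its partial pressure)·(1/√M) ∝ n_i/√M_i.
So x_Xe in the escaping gas = (n_Xe/√M_Xe) / Σ(n_i/√M_i)
= (3.22/√131.29) / (3.22/√131.29 + 1.76/√30.01) = 0.2810/(0.2810 + 0.3213) = 0.467.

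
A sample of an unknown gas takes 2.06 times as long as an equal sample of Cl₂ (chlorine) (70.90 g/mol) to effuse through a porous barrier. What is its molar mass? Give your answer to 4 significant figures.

Using Graham's law: t_X/t_Cl₂ = √(M_X/M_Cl₂).
2.06 = √(M_X/70.90)
M_X = 70.90 × 2.06² = 70.90 × 4.244 = 300.9 g/mol

300.9 g/mol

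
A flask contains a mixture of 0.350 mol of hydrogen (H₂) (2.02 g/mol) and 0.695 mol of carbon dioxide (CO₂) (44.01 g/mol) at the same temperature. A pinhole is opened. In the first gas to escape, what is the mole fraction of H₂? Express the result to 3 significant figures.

The effusion rate of species i is ∝ p_i/√M_i ∝ n_i/√M_i.
x_H₂(eff) = (n_H₂/√M_H₂) / (n_H₂/√M_H₂ + n_CO₂/√M_CO₂)
= (0.350/√2.02) / (0.350/√2.02 + 0.695/√44.01) = 0.2463/(0.2463 + 0.1048) = 0.702.

0.702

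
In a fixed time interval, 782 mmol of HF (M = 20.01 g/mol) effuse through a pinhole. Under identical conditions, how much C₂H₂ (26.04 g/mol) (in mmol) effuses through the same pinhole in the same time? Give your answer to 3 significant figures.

Graham's law gives rate_C₂H₂/rate_HF = √(M_HF/M_C₂H₂) = √(20.01/26.04) = √0.7684 = 0.8766.
So the amount for C₂H₂ is 782 × 0.8766 = 686 mmol.

686 mmol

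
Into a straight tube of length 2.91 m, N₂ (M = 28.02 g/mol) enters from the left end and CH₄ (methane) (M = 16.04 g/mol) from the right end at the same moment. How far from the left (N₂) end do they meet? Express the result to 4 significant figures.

In equal time, each gas travels a distance ∝ its rate ∝ 1/√M, so d_N₂/d_CH₄ = √(M_CH₄/M_N₂) = √(16.04/28.02) = 0.7566.
With d_N₂ + d_CH₄ = 2.91 m, d_CH₄ = 2.91/(1 + 0.7566) = 1.657 m.
d_N₂ = 2.91 − 1.657 = 1.253 m.

1.253 m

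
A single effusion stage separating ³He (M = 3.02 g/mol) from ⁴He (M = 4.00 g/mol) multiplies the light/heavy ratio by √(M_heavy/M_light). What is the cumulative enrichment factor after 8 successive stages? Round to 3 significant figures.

3.08

Each stage multiplies the ratio by α = √(4.00/3.02), so after 8 stages the overall factor is α^8 = (4.00/3.02)^(8/2).
= 1.32450^4 = 3.08.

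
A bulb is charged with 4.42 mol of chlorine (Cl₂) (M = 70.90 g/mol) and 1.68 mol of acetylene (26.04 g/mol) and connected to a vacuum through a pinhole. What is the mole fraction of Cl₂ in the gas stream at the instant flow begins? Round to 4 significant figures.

Rate_i ∝ x_i/√M_i (Graham's law weighted by mole fraction), so the effusate composition follows n_i/√M_i.
Mole fraction of Cl₂ in the effusate = (n_Cl₂/√M_Cl₂) / (n_Cl₂/√M_Cl₂ + n_C₂H₂/√M_C₂H₂)
= (4.42/√70.90) / (4.42/√70.90 + 1.68/√26.04) = 0.5249/(0.5249 + 0.3292) = 0.6146.

0.6146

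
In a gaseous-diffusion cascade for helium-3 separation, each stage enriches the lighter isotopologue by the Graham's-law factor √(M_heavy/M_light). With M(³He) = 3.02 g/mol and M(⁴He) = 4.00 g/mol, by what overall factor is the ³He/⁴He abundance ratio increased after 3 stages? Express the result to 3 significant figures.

1.52

The single-stage factor is √(M_heavy/M_light), so 3 stages give [√(4.00/3.02)]^3 = (4.00/3.02)^(3/2).
= 1.32450^(3/2) = 1.52.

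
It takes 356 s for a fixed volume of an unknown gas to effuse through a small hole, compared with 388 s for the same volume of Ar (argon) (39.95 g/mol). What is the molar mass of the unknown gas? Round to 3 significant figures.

From Graham's law, t_X/t_Ar = √(M_X/M_Ar).
356/388 = 0.9175 = √(M_X/39.95)
M_X = 39.95 × 0.9175² = 39.95 × 0.8419 = 33.6 g/mol

33.6 g/mol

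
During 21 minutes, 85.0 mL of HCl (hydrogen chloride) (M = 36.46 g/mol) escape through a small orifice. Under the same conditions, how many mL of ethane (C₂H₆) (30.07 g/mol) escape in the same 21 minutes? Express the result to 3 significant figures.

93.6 mL

Using Graham's law: rate_C₂H₆/rate_HCl = √(M_HCl/M_C₂H₆) = √(36.46/30.07) = √1.213 = 1.101.
So the volume for C₂H₆ is 85.0 × 1.101 = 93.6 mL.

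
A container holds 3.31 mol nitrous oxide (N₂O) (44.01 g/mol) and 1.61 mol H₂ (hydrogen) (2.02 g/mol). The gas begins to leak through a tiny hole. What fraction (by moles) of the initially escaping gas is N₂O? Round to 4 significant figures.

0.3058

Rate_i ∝ x_i/√M_i (Graham's law weighted by mole fraction), so the effusate composition follows n_i/√M_i.
Mole fraction of N₂O in the effusate = (n_N₂O/√M_N₂O) / (n_N₂O/√M_N₂O + n_H₂/√M_H₂)
= (3.31/√44.01) / (3.31/√44.01 + 1.61/√2.02) = 0.4989/(0.4989 + 1.133) = 0.3058.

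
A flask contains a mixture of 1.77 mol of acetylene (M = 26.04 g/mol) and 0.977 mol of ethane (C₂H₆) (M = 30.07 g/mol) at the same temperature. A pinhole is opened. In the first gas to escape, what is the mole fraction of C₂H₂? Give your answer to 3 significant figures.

0.661

Rate_i ∝ x_i/√M_i (Graham's law weighted by mole fraction), so the effusate composition follows n_i/√M_i.
x_C₂H₂(eff) = (n_C₂H₂/√M_C₂H₂) / (n_C₂H₂/√M_C₂H₂ + n_C₂H₆/√M_C₂H₆)
= (1.77/√26.04) / (1.77/√26.04 + 0.977/√30.07) = 0.3469/(0.3469 + 0.1782) = 0.661.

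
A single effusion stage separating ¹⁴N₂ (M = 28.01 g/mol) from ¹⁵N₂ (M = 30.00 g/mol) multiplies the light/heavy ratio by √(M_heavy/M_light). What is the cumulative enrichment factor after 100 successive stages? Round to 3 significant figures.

30.9

Each stage multiplies the ratio by α = √(30.00/28.01), so after 100 stages the overall factor is α^100 = (30.00/28.01)^(100/2).
= 1.07105^50 = 30.9.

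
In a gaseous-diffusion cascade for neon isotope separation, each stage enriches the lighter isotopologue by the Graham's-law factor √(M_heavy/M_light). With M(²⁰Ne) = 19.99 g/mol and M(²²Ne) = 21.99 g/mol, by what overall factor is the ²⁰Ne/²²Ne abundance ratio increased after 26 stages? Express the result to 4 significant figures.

The single-stage factor is √(M_heavy/M_light), so 26 stages give [√(21.99/19.99)]^26 = (21.99/19.99)^(26/2).
= 1.10005^13 = 3.454.

3.454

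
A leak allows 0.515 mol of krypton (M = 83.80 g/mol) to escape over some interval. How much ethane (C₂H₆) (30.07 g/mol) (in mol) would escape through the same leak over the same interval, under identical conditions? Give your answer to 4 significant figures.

From Graham's law, rate_C₂H₆/rate_Kr = √(M_Kr/M_C₂H₆) = √(83.80/30.07) = √2.787 = 1.669.
So the amount for C₂H₆ is 0.515 × 1.669 = 0.8597 mol.

0.8597 mol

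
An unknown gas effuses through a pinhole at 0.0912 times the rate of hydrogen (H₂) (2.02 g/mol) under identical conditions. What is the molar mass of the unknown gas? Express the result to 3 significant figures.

243 g/mol

Using Graham's law: rate_X/rate_H₂ = √(M_H₂/M_X).
0.0912 = √(2.02/M_X)
M_X = 2.02 / 0.0912² = 2.02 / 0.008317 = 243 g/mol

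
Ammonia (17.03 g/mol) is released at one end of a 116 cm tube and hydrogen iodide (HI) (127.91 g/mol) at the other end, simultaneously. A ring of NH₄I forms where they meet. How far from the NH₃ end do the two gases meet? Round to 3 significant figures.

Graham's law gives d_NH₃/d_HI = rate_NH₃/rate_HI = √(M_HI/M_NH₃) = √(127.91/17.03) = 2.741.
With d_NH₃ + d_HI = 116 cm, d_HI = 116/(1 + 2.741) = 31.01 cm.
d_NH₃ = 116 − 31.01 = 85.0 cm.

85.0 cm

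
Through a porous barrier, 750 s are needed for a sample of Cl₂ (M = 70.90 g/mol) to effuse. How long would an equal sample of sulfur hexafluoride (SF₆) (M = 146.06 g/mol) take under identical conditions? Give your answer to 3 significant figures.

1080 s

From Graham's law, t_SF₆/t_Cl₂ = √(M_SF₆/M_Cl₂) = √(146.06/70.90) = √2.060 = 1.435.
So the time for SF₆ is 750 × 1.435 = 1080 s.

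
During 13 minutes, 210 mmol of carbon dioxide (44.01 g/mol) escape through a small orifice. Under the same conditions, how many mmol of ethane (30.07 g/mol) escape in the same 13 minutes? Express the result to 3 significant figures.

Since effusion rate ∝ 1/√M, rate_C₂H₆/rate_CO₂ = √(M_CO₂/M_C₂H₆) = √(44.01/30.07) = √1.464 = 1.210.
So the amount for C₂H₆ is 210 × 1.210 = 254 mmol.

254 mmol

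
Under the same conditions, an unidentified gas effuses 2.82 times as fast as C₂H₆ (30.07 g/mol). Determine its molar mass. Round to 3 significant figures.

3.78 g/mol

By Graham's law, rate_X/rate_C₂H₆ = √(M_C₂H₆/M_X).
2.82 = √(30.07/M_X)
M_X = 30.07 / 2.82² = 30.07 / 7.952 = 3.78 g/mol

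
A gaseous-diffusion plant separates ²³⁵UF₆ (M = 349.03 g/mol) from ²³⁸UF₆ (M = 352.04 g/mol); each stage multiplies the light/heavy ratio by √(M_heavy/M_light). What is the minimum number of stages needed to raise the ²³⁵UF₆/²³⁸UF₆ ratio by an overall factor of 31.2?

802

Per stage α = (352.04/349.03)^(1/2) = 1.00862^0.5, giving ln α = 0.004293.
Need α^N ≥ 31.2 ⇒ N ≥ ln(31.2) / ln α = 3.440 / 0.004293 = 801.32.
Rounding up, N = 802 stages.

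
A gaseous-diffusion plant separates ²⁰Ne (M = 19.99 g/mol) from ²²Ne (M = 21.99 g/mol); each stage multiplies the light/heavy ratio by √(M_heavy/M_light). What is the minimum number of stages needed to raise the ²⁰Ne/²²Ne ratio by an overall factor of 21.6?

65

With α = √(21.99/19.99) per stage, ln α = ½ ln(1.10005) = 0.04768.
Need α^N ≥ 21.6 ⇒ N ≥ ln(21.6) / ln α = 3.073 / 0.04768 = 64.45.
Rounding up, N = 65 stages.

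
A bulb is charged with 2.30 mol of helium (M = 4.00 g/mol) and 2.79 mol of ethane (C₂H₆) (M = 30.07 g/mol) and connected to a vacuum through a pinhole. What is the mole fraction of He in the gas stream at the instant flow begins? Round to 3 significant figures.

Effusion rate of each component ∝ n_i/√M_i (partial pressure × 1/√M).
So x_He in the escaping gas = (n_He/√M_He) / Σ(n_i/√M_i)
= (2.30/√4.00) / (2.30/√4.00 + 2.79/√30.07) = 1.150/(1.150 + 0.5088) = 0.693.

0.693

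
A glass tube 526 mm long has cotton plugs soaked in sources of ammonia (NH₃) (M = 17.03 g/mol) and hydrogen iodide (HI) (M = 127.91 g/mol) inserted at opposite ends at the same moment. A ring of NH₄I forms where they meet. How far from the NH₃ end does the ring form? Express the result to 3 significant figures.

In equal time, each gas travels a distance ∝ its rate ∝ 1/√M, so d_NH₃/d_HI = √(M_HI/M_NH₃) = √(127.91/17.03) = 2.741.
With d_NH₃ + d_HI = 526 mm, d_HI = 526/(1 + 2.741) = 140.6 mm.
d_NH₃ = 526 − 140.6 = 385 mm.

385 mm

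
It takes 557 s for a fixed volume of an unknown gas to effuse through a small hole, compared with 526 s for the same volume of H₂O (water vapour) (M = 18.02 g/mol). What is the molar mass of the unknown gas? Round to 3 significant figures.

Using Graham's law: t_X/t_H₂O = √(M_X/M_H₂O).
557/526 = 1.059 = √(M_X/18.02)
M_X = 18.02 × 1.059² = 18.02 × 1.121 = 20.2 g/mol

20.2 g/mol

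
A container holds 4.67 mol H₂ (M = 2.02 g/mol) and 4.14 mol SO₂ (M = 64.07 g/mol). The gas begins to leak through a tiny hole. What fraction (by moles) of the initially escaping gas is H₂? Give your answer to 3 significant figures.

Each component's effusion rate ∝ (its partial pressure)·(1/√M) ∝ n_i/√M_i.
x_H₂(eff) = (n_H₂/√M_H₂) / (n_H₂/√M_H₂ + n_SO₂/√M_SO₂)
= (4.67/√2.02) / (4.67/√2.02 + 4.14/√64.07) = 3.286/(3.286 + 0.5172) = 0.864.

0.864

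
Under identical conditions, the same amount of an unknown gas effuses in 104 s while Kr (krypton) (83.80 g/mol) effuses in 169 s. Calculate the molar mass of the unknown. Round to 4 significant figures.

31.73 g/mol

By Graham's law, t_X/t_Kr = √(M_X/M_Kr).
104/169 = 0.6154 = √(M_X/83.80)
M_X = 83.80 × 0.6154² = 83.80 × 0.3787 = 31.73 g/mol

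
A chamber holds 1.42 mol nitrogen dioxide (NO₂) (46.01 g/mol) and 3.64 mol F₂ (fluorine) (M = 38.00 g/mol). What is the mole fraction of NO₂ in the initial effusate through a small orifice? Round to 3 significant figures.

Rate_i ∝ x_i/√M_i (Graham's law weighted by mole fraction), so the effusate composition follows n_i/√M_i.
Mole fraction of NO₂ in the effusate = (n_NO₂/√M_NO₂) / (n_NO₂/√M_NO₂ + n_F₂/√M_F₂)
= (1.42/√46.01) / (1.42/√46.01 + 3.64/√38.00) = 0.2093/(0.2093 + 0.5905) = 0.262.

0.262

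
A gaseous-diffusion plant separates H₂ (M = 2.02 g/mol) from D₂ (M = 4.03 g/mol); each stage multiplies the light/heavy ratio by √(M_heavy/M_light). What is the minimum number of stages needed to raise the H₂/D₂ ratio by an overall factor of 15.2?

8

Per stage α = (4.03/2.02)^(1/2) = 1.99505^0.5, giving ln α = 0.3453.
Need α^N ≥ 15.2 ⇒ N ≥ ln(15.2) / ln α = 2.721 / 0.3453 = 7.88.
Rounding up, N = 8 stages.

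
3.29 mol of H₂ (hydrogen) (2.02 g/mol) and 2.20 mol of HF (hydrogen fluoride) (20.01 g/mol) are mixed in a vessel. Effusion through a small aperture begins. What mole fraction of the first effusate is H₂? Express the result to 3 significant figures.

Effusion rate of each component ∝ n_i/√M_i (partial pressure × 1/√M).
x_H₂(eff) = (n_H₂/√M_H₂) / (n_H₂/√M_H₂ + n_HF/√M_HF)
= (3.29/√2.02) / (3.29/√2.02 + 2.20/√20.01) = 2.315/(2.315 + 0.4918) = 0.825.

0.825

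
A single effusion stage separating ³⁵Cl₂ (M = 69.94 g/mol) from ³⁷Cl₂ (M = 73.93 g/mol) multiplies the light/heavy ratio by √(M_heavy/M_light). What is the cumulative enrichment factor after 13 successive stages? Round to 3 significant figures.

Overall factor = α^13 with α = √(73.93/69.94), i.e. (73.93/69.94)^(13/2).
= 1.05705^(13/2) = 1.43.

1.43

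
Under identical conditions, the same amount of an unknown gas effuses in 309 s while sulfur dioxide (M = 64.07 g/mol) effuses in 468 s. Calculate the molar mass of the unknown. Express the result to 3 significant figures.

27.9 g/mol

By Graham's law, t_X/t_SO₂ = √(M_X/M_SO₂).
309/468 = 0.6603 = √(M_X/64.07)
M_X = 64.07 × 0.6603² = 64.07 × 0.4359 = 27.9 g/mol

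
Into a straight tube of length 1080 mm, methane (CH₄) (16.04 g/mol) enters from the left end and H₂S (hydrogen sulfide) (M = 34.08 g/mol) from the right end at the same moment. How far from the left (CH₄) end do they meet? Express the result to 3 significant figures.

641 mm

Distances travelled in equal time are proportional to diffusion rates, so d_CH₄/d_H₂S = √(M_H₂S/M_CH₄) = √(34.08/16.04) = 1.458.
With d_CH₄ + d_H₂S = 1080 mm, d_H₂S = 1080/(1 + 1.458) = 439.4 mm.
d_CH₄ = 1080 − 439.4 = 641 mm.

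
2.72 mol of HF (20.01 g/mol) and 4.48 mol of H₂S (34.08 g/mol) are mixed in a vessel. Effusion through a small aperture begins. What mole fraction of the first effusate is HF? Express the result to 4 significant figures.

Rate_i ∝ x_i/√M_i (Graham's law weighted by mole fraction), so the effusate composition follows n_i/√M_i.
So x_HF in the escaping gas = (n_HF/√M_HF) / Σ(n_i/√M_i)
= (2.72/√20.01) / (2.72/√20.01 + 4.48/√34.08) = 0.6081/(0.6081 + 0.7674) = 0.4421.

0.4421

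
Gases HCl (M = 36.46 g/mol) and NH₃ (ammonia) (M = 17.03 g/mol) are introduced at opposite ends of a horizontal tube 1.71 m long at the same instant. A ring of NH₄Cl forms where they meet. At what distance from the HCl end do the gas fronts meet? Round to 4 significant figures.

0.6942 m

In equal time, each gas travels a distance ∝ its rate ∝ 1/√M, so d_HCl/d_NH₃ = √(M_NH₃/M_HCl) = √(17.03/36.46) = 0.6834.
With d_HCl + d_NH₃ = 1.71 m, d_NH₃ = 1.71/(1 + 0.6834) = 1.016 m.
d_HCl = 1.71 − 1.016 = 0.6942 m.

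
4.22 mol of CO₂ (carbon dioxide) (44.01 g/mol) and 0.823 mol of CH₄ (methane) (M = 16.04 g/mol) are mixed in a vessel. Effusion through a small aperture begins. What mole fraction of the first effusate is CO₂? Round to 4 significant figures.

Effusion rate of each component ∝ n_i/√M_i (partial pressure × 1/√M).
So x_CO₂ in the escaping gas = (n_CO₂/√M_CO₂) / Σ(n_i/√M_i)
= (4.22/√44.01) / (4.22/√44.01 + 0.823/√16.04) = 0.6361/(0.6361 + 0.2055) = 0.7558.

0.7558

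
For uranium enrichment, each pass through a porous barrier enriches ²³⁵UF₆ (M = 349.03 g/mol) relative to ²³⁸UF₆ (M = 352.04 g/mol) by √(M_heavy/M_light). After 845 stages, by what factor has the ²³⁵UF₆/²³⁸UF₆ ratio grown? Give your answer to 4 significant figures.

37.64

The single-stage factor is √(M_heavy/M_light), so 845 stages give [√(352.04/349.03)]^845 = (352.04/349.03)^(845/2).
= 1.00862^(845/2) = 37.64.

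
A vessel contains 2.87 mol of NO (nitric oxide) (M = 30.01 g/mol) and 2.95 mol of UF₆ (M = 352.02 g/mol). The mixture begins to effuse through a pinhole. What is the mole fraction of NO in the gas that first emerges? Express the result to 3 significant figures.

0.769

Effusion rate of each component ∝ n_i/√M_i (partial pressure × 1/√M).
Mole fraction of NO in the effusate = (n_NO/√M_NO) / (n_NO/√M_NO + n_UF₆/√M_UF₆)
= (2.87/√30.01) / (2.87/√30.01 + 2.95/√352.02) = 0.5239/(0.5239 + 0.1572) = 0.769.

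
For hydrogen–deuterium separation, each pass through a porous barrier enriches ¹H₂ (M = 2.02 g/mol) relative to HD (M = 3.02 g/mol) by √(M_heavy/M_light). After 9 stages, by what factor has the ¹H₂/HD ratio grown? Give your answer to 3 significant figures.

After 9 stages the ratio has grown by (√(3.02/2.02))^9 = (3.02/2.02)^(9/2).
= 1.49505^(9/2) = 6.11.

6.11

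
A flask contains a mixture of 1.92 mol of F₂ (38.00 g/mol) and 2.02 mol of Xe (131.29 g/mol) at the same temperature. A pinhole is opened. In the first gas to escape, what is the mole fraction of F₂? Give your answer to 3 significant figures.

The effusion rate of species i is ∝ p_i/√M_i ∝ n_i/√M_i.
Mole fraction of F₂ in the effusate = (n_F₂/√M_F₂) / (n_F₂/√M_F₂ + n_Xe/√M_Xe)
= (1.92/√38.00) / (1.92/√38.00 + 2.02/√131.29) = 0.3115/(0.3115 + 0.1763) = 0.639.

0.639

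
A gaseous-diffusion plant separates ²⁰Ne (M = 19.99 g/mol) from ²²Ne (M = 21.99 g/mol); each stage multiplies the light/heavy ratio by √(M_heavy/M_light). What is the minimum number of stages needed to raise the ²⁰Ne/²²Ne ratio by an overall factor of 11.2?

Single-stage factor α = √(21.99/19.99), so ln α = ½ ln(1.10005) = 0.04768.
Need α^N ≥ 11.2 ⇒ N ≥ ln(11.2) / ln α = 2.416 / 0.04768 = 50.67.
Rounding up, N = 51 stages.

51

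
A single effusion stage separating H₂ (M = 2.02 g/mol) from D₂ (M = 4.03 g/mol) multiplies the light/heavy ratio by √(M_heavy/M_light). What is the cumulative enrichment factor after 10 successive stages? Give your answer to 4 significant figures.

31.61

Overall factor = α^10 with α = √(4.03/2.02), i.e. (4.03/2.02)^(10/2).
= 1.99505^5 = 31.61.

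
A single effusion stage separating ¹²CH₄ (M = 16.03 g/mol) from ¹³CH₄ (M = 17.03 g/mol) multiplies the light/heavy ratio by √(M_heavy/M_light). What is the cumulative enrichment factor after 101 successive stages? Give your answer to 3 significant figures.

Overall factor = α^101 with α = √(17.03/16.03), i.e. (17.03/16.03)^(101/2).
= 1.06238^(101/2) = 21.2.

21.2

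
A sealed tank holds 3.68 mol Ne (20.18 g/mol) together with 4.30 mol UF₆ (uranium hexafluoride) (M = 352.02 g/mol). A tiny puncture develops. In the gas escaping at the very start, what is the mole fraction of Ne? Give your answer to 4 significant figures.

Each component's effusion rate ∝ (its partial pressure)·(1/√M) ∝ n_i/√M_i.
x_Ne(eff) = (n_Ne/√M_Ne) / (n_Ne/√M_Ne + n_UF₆/√M_UF₆)
= (3.68/√20.18) / (3.68/√20.18 + 4.30/√352.02) = 0.8192/(0.8192 + 0.2292) = 0.7814.

0.7814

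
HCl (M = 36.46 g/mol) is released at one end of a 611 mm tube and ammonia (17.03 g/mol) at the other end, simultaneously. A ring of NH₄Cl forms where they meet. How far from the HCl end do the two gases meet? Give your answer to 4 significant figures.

248.1 mm

In equal time, each gas travels a distance ∝ its rate ∝ 1/√M, so d_HCl/d_NH₃ = √(M_NH₃/M_HCl) = √(17.03/36.46) = 0.6834.
With d_HCl + d_NH₃ = 611 mm, d_NH₃ = 611/(1 + 0.6834) = 362.9 mm.
d_HCl = 611 − 362.9 = 248.1 mm.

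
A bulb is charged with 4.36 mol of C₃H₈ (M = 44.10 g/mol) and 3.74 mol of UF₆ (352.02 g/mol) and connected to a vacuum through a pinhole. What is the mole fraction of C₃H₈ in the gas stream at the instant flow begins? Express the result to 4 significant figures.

0.7671

The effusion rate of species i is ∝ p_i/√M_i ∝ n_i/√M_i.
So x_C₃H₈ in the escaping gas = (n_C₃H₈/√M_C₃H₈) / Σ(n_i/√M_i)
= (4.36/√44.10) / (4.36/√44.10 + 3.74/√352.02) = 0.6565/(0.6565 + 0.1993) = 0.7671.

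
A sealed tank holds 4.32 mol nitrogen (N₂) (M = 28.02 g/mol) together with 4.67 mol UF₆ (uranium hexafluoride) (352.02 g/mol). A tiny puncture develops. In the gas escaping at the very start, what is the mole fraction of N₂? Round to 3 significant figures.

0.766

The effusion rate of species i is ∝ p_i/√M_i ∝ n_i/√M_i.
x_N₂(eff) = (n_N₂/√M_N₂) / (n_N₂/√M_N₂ + n_UF₆/√M_UF₆)
= (4.32/√28.02) / (4.32/√28.02 + 4.67/√352.02) = 0.8161/(0.8161 + 0.2489) = 0.766.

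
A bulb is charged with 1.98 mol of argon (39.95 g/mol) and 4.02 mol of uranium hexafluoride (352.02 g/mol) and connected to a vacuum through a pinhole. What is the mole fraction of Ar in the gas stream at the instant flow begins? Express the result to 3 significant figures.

0.594

Rate_i ∝ x_i/√M_i (Graham's law weighted by mole fraction), so the effusate composition follows n_i/√M_i.
So x_Ar in the escaping gas = (n_Ar/√M_Ar) / Σ(n_i/√M_i)
= (1.98/√39.95) / (1.98/√39.95 + 4.02/√352.02) = 0.3133/(0.3133 + 0.2143) = 0.594.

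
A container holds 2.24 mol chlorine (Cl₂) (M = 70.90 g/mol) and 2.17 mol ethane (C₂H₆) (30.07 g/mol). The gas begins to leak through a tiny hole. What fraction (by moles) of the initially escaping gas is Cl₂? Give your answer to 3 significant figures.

0.402

Rate_i ∝ x_i/√M_i (Graham's law weighted by mole fraction), so the effusate composition follows n_i/√M_i.
So x_Cl₂ in the escaping gas = (n_Cl₂/√M_Cl₂) / Σ(n_i/√M_i)
= (2.24/√70.90) / (2.24/√70.90 + 2.17/√30.07) = 0.2660/(0.2660 + 0.3957) = 0.402.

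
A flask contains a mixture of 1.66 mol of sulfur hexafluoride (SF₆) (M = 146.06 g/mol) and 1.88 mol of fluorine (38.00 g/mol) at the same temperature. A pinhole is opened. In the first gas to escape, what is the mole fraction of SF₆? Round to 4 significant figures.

Rate_i ∝ x_i/√M_i (Graham's law weighted by mole fraction), so the effusate composition follows n_i/√M_i.
Mole fraction of SF₆ in the effusate = (n_SF₆/√M_SF₆) / (n_SF₆/√M_SF₆ + n_F₂/√M_F₂)
= (1.66/√146.06) / (1.66/√146.06 + 1.88/√38.00) = 0.1374/(0.1374 + 0.3050) = 0.3105.

0.3105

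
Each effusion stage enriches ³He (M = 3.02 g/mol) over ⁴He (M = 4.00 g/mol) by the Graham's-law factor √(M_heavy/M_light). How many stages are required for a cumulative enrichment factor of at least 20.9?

22

With α = √(4.00/3.02) per stage, ln α = ½ ln(1.32450) = 0.1405.
Need α^N ≥ 20.9 ⇒ N ≥ ln(20.9) / ln α = 3.040 / 0.1405 = 21.63.
So at least 22 stages are needed.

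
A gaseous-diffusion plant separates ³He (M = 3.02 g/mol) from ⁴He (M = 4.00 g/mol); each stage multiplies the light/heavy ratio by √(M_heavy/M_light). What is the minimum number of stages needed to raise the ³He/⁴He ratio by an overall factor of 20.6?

22

With α = √(4.00/3.02) per stage, ln α = ½ ln(1.32450) = 0.1405.
Need α^N ≥ 20.6 ⇒ N ≥ ln(20.6) / ln α = 3.025 / 0.1405 = 21.53.
Minimum whole number of stages: N = 22.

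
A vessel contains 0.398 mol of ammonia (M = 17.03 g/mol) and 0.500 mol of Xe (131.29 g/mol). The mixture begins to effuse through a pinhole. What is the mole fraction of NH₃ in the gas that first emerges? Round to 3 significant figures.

Rate_i ∝ x_i/√M_i (Graham's law weighted by mole fraction), so the effusate composition follows n_i/√M_i.
So x_NH₃ in the escaping gas = (n_NH₃/√M_NH₃) / Σ(n_i/√M_i)
= (0.398/√17.03) / (0.398/√17.03 + 0.500/√131.29) = 0.09644/(0.09644 + 0.04364) = 0.688.

0.688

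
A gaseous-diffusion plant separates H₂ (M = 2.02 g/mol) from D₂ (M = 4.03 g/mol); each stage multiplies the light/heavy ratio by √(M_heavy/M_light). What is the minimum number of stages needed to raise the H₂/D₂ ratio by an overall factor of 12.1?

8

With α = √(4.03/2.02) per stage, ln α = ½ ln(1.99505) = 0.3453.
Need α^N ≥ 12.1 ⇒ N ≥ ln(12.1) / ln α = 2.493 / 0.3453 = 7.22.
So at least 8 stages are needed.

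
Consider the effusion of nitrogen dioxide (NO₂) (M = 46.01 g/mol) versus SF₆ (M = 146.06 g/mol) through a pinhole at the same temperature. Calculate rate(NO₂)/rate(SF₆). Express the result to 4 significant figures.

1.782

From Graham's law, rate_NO₂/rate_SF₆ = √(M_SF₆/M_NO₂) = √(146.06/46.01) = √3.175 = 1.782.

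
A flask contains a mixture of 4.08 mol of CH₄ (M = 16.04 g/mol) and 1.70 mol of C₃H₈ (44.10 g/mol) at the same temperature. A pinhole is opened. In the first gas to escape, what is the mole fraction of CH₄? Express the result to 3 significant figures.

0.799

Rate_i ∝ x_i/√M_i (Graham's law weighted by mole fraction), so the effusate composition follows n_i/√M_i.
Mole fraction of CH₄ in the effusate = (n_CH₄/√M_CH₄) / (n_CH₄/√M_CH₄ + n_C₃H₈/√M_C₃H₈)
= (4.08/√16.04) / (4.08/√16.04 + 1.70/√44.10) = 1.019/(1.019 + 0.2560) = 0.799.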